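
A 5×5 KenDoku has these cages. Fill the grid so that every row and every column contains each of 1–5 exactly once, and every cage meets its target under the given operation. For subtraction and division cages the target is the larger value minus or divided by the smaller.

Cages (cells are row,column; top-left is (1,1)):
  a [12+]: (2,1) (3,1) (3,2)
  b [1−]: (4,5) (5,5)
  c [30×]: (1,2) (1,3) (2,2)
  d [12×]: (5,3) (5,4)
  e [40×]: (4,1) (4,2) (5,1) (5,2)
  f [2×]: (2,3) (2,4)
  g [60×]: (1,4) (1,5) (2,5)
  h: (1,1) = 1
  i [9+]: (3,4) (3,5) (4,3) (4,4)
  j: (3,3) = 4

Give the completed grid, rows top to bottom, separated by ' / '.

H is a freebie, so (1,1) = 1.
J is a freebie, so (3,3) = 4.
Column 3 now contains 4; hence (5,3) = 3.
Row 5 now contains 3, which forces (5,4) = 4.
The only place for 4 in row 1 is (1,5).
In row 2, 4 can only go at (2,1), so (2,1) = 4.
The 4 cells of cage e must have product 40, leaving (4,2) = 4.
Cage e has product 40, so (5,2) = 1.
1 is placed in row 5, so (5,5) = 2.
Cage e has product 40, which forces (4,1) = 2.
2 is placed in row 5, so (5,1) = 5.
Column 1 now contains 5, which forces (3,1) = 3.
Cage a needs sum 12, leaving (3,2) = 5.
Cage i needs sum 9; hence (3,4) = 2.
3 is placed in row 3, so (3,5) = 1.
1 is placed in column 5; hence (4,5) = 3.
The 3 cells of cage c must have product 30, leaving (1,3) = 5.
The 3 cells of cage g must have product 60; hence (1,4) = 3.
Cage f needs two cells with product 2, so (2,3) = 2.
Column 4 now contains 2, leaving (2,4) = 1.
Column 5 already has 3, so (2,5) = 5.
5 is placed in column 3, leaving (4,3) = 1.
Column 4 already has 1, so (4,4) = 5.
3 is placed in row 1; hence (1,2) = 2.
2 is placed in row 2; hence (2,2) = 3.

1 2 5 3 4 / 4 3 2 1 5 / 3 5 4 2 1 / 2 4 1 5 3 / 5 1 3 4 2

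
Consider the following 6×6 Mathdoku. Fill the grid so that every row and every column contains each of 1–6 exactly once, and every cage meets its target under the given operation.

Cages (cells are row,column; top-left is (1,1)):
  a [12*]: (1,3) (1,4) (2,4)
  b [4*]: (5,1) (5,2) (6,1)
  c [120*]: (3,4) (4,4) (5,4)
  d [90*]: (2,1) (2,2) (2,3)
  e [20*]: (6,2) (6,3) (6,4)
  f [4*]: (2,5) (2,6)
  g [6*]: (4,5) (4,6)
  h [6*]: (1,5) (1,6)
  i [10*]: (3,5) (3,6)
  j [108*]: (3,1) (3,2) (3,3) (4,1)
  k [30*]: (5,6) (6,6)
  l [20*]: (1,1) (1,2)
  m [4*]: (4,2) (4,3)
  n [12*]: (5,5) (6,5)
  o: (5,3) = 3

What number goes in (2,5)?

1

Cage o is a single given cell, leaving (5,3) = 3.
The only place for 2 in row 2 is (2,4).
In row 3, 4 can only go at (3,4), so (3,4) = 4.
The only place for 5 in row 4 is (4,4).
Column 4 now contains 5, leaving (5,4) = 6.
Row 5 already has 6; hence (5,6) = 5.
Column 4 now contains 5, so (6,4) = 1.
Column 6 now contains 5, leaving (6,6) = 6.
The 3 cells of cage a must have product 12, leaving (1,3) = 2.
1 is placed in column 4; hence (1,4) = 3.
3 is placed in row 1, which forces (1,5) = 6.
3 is placed in row 1; hence (1,6) = 1.
Column 6 already has 1, which forces (2,6) = 4.
Cage i needs two cells with product 10, leaving (3,5) = 5.
Column 6 now contains 5, which forces (3,6) = 2.
Column 6 already has 2, so (4,6) = 3.
The 3 cells of cage b must have product 4; hence (5,1) = 1.
The 3 cells of cage b must have product 4; hence (5,2) = 2.
Cage n needs two cells with product 12, leaving (5,5) = 4.
Row 6 already has 1, leaving (6,1) = 2.
Cage n needs two cells with product 12, so (6,5) = 3.
Row 2 already has 4, which forces (2,5) = 1.
Cage j needs product 108, leaving (3,1) = 3.
Row 4 now contains 3; hence (4,1) = 6.
Row 4 now contains 3; hence (4,5) = 2.
Column 1 already has 6, so (2,1) = 5.
The 3 cells of cage d must have product 90, so (2,2) = 3.
Cage d needs product 90, leaving (2,3) = 6.
6 is placed in column 3, leaving (3,3) = 1.
1 is placed in column 3; hence (4,3) = 4.
4 is placed in column 3, so (6,3) = 5.
Column 1 now contains 5, so (1,1) = 4.
Cage l's pair has product 20; hence (1,2) = 5.
Row 3 now contains 1, so (3,2) = 6.
Row 4 already has 4, which forces (4,2) = 1.
Row 6 already has 5; hence (6,2) = 4.
Filled in: 4 5 2 3 6 1 / 5 3 6 2 1 4 / 3 6 1 4 5 2 / 6 1 4 5 2 3 / 1 2 3 6 4 5 / 2 4 5 1 3 6.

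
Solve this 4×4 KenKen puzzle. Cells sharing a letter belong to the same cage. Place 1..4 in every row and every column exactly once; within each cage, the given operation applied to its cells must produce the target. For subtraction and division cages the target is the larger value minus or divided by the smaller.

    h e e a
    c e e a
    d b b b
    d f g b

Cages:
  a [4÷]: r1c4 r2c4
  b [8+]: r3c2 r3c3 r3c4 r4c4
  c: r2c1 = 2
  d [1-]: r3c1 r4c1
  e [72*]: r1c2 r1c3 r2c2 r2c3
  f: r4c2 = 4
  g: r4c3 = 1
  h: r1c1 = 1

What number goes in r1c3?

H is a freebie, leaving r1c1 = 1.
Row 1 already has 1, leaving r1c4 = 4.
Cage c is given, so r2c1 = 2.
4 is placed in column 4, which forces r2c4 = 1.
Cage f is given, leaving r4c2 = 4.
Cage g is given, leaving r4c3 = 1.
1 is placed in column 4, so r4c4 = 2.
The 4 cells of cage e must have product 72, so r1c2 = 2.
Cage e has product 72, which forces r1c3 = 3.
4 is placed in column 2, so r2c2 = 3.
The 4 cells of cage e must have product 72; hence r2c3 = 4.
The two cells of cage d must have difference 1, so r3c1 = 4.
Cage b has sum 8; hence r3c2 = 1.
The 4 cells of cage b must have sum 8; hence r3c3 = 2.
Column 4 already has 2; hence r3c4 = 3.
Row 4 now contains 4, leaving r4c1 = 3.
Filled in: 1 2 3 4 / 2 3 4 1 / 4 1 2 3 / 3 4 1 2.

3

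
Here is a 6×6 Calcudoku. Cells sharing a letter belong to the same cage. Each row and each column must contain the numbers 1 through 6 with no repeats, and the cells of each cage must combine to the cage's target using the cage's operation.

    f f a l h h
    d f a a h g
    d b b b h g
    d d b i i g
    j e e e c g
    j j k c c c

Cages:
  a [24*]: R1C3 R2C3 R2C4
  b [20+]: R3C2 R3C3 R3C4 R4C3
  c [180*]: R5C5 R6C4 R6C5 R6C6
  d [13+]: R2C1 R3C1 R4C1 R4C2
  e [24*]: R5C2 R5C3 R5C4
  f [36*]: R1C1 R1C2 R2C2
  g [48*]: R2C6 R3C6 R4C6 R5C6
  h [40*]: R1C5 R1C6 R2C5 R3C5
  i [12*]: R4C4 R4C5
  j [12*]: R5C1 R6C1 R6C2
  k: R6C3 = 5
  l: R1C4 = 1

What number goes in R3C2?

Cage l is given, leaving R1C4 = 1.
K is a freebie, which forces R6C3 = 5.
Cage b needs sum 20, which forces R3C3 = 3.
Column 3 already has 5, which forces R4C3 = 6.
The 4 cells of cage c must have product 180, so R5C5 = 5.
The 4 cells of cage h must have product 40, so R1C6 = 5.
The only place for 5 in row 2 is R2C1.
In row 4, 5 can only go at R4C2, so R4C2 = 5.
5 is placed in column 2, leaving R3C2 = 6.
Cage b has sum 20, which forces R3C4 = 5.
Row 1 needs a 6, and only R1C1 is open for it.
Row 1 needs a 3, and only R1C2 is open for it.
Column 2 now contains 3, so R2C2 = 2.
The only place for 3 in row 2 is R2C4.
The 3 cells of cage a must have product 24, leaving R1C3 = 2.
2 is placed in row 1, leaving R1C5 = 4.
Cage a needs product 24, so R2C3 = 4.
4 is placed in column 5, so R2C5 = 1.
Row 2 already has 1, so R2C6 = 6.
1 is placed in column 5, leaving R3C5 = 2.
3 is placed in column 4, so R4C4 = 4.
Cage i's pair has product 12, leaving R4C5 = 3.
4 is placed in column 3, which forces R5C3 = 1.
3 is placed in column 4, so R5C4 = 6.
Column 4 already has 6, which forces R6C4 = 2.
3 is placed in column 5, so R6C5 = 6.
Row 6 already has 2, so R6C6 = 3.
Row 3 already has 2, leaving R3C1 = 1.
Row 3 now contains 1, so R3C6 = 4.
Cage d needs sum 13, which forces R4C1 = 2.
2 is placed in row 4, leaving R4C6 = 1.
The 3 cells of cage j must have product 12; hence R5C1 = 3.
Row 5 now contains 1, which forces R5C2 = 4.
4 is placed in column 6, so R5C6 = 2.
Column 1 now contains 1, leaving R6C1 = 4.
4 is placed in column 2, so R6C2 = 1.
Filled in: 6 3 2 1 4 5 / 5 2 4 3 1 6 / 1 6 3 5 2 4 / 2 5 6 4 3 1 / 3 4 1 6 5 2 / 4 1 5 2 6 3.

6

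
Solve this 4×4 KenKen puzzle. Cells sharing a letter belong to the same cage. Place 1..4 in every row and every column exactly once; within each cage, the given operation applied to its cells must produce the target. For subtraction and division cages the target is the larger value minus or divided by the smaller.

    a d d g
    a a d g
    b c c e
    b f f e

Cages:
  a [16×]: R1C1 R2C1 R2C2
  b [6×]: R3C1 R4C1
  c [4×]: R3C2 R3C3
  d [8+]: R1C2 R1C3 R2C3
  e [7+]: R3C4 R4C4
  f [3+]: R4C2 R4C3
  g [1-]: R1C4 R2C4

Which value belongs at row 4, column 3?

In row 3, 2 can only go at R3C1, so R3C1 = 2.
2 is placed in column 1, so R1C1 = 4.
Cage a needs product 16, leaving R2C1 = 1.
The 3 cells of cage a must have product 16, leaving R2C2 = 4.
Column 2 now contains 4, which forces R3C2 = 1.
1 is placed in row 3; hence R3C3 = 4.
4 is placed in row 3, which forces R3C4 = 3.
2 is placed in column 1, so R4C1 = 3.
Column 2 already has 1; hence R4C2 = 2.
Row 4 already has 2, which forces R4C3 = 1.
3 is placed in column 4, leaving R4C4 = 4.
2 is placed in column 2, leaving R1C2 = 3.
Cage d needs sum 8; hence R1C3 = 2.
Cage g's pair has difference 1, which forces R1C4 = 1.
Cage d has sum 8, leaving R2C3 = 3.
3 is placed in column 4; hence R2C4 = 2.
Filled in: 4 3 2 1 / 1 4 3 2 / 2 1 4 3 / 3 2 1 4.

1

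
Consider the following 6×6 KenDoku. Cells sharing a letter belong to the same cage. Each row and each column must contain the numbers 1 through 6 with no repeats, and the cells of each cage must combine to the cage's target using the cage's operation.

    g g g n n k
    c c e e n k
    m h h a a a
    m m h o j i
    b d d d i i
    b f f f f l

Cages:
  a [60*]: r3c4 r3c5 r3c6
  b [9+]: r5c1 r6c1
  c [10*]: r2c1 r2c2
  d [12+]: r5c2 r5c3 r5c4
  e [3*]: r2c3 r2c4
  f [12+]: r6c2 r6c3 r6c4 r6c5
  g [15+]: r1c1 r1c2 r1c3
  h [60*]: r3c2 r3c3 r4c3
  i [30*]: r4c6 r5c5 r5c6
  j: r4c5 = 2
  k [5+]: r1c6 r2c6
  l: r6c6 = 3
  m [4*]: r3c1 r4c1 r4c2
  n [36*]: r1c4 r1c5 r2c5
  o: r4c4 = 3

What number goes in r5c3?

2

Cage o is a single given cell; hence r4c4 = 3.
Cage j is a single given cell; hence r4c5 = 2.
L is a freebie; hence r6c6 = 3.
Cage e's pair has product 3, leaving r2c3 = 3.
3 is placed in column 4, which forces r2c4 = 1.
Row 2 now contains 3, which forces r2c5 = 6.
Row 2 now contains 1, so r2c6 = 4.
Cage m has product 4, which forces r3c1 = 1.
Cage m has product 4, which forces r4c1 = 4.
Row 4 already has 2, so r4c2 = 1.
4 is placed in column 6, which forces r1c6 = 1.
Cage b needs two cells with sum 9, leaving r5c1 = 3.
Cage b's pair has sum 9, which forces r6c1 = 6.
Column 1 already has 6, leaving r1c1 = 5.
Cage n has product 36, which forces r1c4 = 2.
1 is placed in row 1, which forces r1c5 = 3.
Column 1 already has 5, so r2c1 = 2.
2 is placed in row 2; hence r2c2 = 5.
Column 5 already has 3, which forces r3c5 = 5.
Cage i needs product 30, which forces r5c5 = 1.
1 is placed in column 5, leaving r6c5 = 4.
Cage a needs product 60; hence r3c4 = 6.
The 3 cells of cage a must have product 60, which forces r3c6 = 2.
Cage h needs product 60, so r4c3 = 5.
5 is placed in row 4, so r4c6 = 6.
Column 4 now contains 6, which forces r5c4 = 4.
6 is placed in column 6, leaving r5c6 = 5.
4 is placed in row 6, which forces r6c2 = 2.
Cage f needs sum 12, leaving r6c3 = 1.
4 is placed in row 6, which forces r6c4 = 5.
Row 3 now contains 2, leaving r3c2 = 3.
Row 3 now contains 2, which forces r3c3 = 4.
2 is placed in column 2; hence r5c2 = 6.
Cage d has sum 12, so r5c3 = 2.
6 is placed in column 2, which forces r1c2 = 4.
Column 3 now contains 4, so r1c3 = 6.
Completed grid: 5 4 6 2 3 1 / 2 5 3 1 6 4 / 1 3 4 6 5 2 / 4 1 5 3 2 6 / 3 6 2 4 1 5 / 6 2 1 5 4 3.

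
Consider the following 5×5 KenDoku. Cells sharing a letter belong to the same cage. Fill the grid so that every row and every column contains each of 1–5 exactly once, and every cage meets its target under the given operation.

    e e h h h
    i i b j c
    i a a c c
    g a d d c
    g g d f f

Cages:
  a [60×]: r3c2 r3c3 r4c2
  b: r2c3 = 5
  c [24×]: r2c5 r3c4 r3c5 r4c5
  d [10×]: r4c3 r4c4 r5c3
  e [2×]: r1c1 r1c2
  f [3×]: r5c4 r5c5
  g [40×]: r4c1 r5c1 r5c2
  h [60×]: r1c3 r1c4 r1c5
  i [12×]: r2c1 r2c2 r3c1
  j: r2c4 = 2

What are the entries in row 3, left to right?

3 5 4 1 2

Cage b is a single given cell, which forces r2c3 = 5.
Cage j is given, leaving r2c4 = 2.
Cage d has product 10, leaving r4c4 = 5.
Cage h has product 60, so r1c5 = 5.
Cage a needs product 60, leaving r3c2 = 5.
Cage g has product 40, which forces r5c1 = 5.
Row 3 needs a 2, and only r3c5 is open for it.
The only place for 4 in row 5 is r5c2.
Cage a has product 60; hence r3c3 = 4.
The 3 cells of cage g must have product 40, so r4c1 = 2.
Column 2 already has 4, so r4c2 = 3.
Row 4 now contains 2, leaving r4c3 = 1.
Row 4 already has 1, so r4c5 = 4.
Column 3 already has 1; hence r5c3 = 2.
Column 1 now contains 2, so r1c1 = 1.
Cage e's pair has product 2, leaving r1c2 = 2.
Column 3 now contains 4, leaving r1c3 = 3.
The 3 cells of cage h must have product 60, which forces r1c4 = 4.
Cage i needs product 12, which forces r2c1 = 4.
3 is placed in column 2, so r2c2 = 1.
Row 2 now contains 1, which forces r2c5 = 3.
Cage i needs product 12, which forces r3c1 = 3.
Row 3 already has 3; hence r3c4 = 1.
1 is placed in column 4, leaving r5c4 = 3.
3 is placed in column 5, which forces r5c5 = 1.
Filled in: 1 2 3 4 5 / 4 1 5 2 3 / 3 5 4 1 2 / 2 3 1 5 4 / 5 4 2 3 1.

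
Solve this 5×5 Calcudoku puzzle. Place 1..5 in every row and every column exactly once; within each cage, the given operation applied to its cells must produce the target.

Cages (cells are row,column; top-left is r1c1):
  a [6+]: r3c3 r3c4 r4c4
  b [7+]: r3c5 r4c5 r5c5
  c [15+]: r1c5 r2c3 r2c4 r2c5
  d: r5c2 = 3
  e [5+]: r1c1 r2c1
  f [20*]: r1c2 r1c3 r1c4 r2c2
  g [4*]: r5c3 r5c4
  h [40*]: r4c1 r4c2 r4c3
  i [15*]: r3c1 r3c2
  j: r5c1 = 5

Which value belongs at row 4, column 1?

2

J is a freebie, leaving r5c1 = 5.
Cage d is a single given cell, leaving r5c2 = 3.
Column 1 already has 5, so r3c1 = 3.
Column 2 already has 3; hence r3c2 = 5.
Cage h needs product 40, which forces r4c3 = 5.
The 4 cells of cage f must have product 20, so r1c4 = 5.
The 4 cells of cage c must have sum 15, which forces r2c5 = 5.
Row 1 needs a 2, and only r1c3 is open for it.
Cage f has product 20, so r1c2 = 1.
Cage f needs product 20; hence r2c2 = 2.
2 is placed in column 3; hence r3c3 = 1.
Column 2 already has 2; hence r4c2 = 4.
1 is placed in column 3, leaving r5c3 = 4.
Row 5 now contains 4, which forces r5c4 = 1.
Row 5 already has 1, which forces r5c5 = 2.
Row 1 now contains 1, so r1c1 = 4.
Cage c needs sum 15; hence r1c5 = 3.
Cage e needs two cells with sum 5, so r2c1 = 1.
Column 3 now contains 4, so r2c3 = 3.
Cage c has sum 15, which forces r2c4 = 4.
Cage a has sum 6, which forces r3c4 = 2.
2 is placed in column 5, leaving r3c5 = 4.
Row 4 now contains 4; hence r4c1 = 2.
1 is placed in column 4, leaving r4c4 = 3.
2 is placed in column 5, leaving r4c5 = 1.
The full grid is 4 1 2 5 3 / 1 2 3 4 5 / 3 5 1 2 4 / 2 4 5 3 1 / 5 3 4 1 2.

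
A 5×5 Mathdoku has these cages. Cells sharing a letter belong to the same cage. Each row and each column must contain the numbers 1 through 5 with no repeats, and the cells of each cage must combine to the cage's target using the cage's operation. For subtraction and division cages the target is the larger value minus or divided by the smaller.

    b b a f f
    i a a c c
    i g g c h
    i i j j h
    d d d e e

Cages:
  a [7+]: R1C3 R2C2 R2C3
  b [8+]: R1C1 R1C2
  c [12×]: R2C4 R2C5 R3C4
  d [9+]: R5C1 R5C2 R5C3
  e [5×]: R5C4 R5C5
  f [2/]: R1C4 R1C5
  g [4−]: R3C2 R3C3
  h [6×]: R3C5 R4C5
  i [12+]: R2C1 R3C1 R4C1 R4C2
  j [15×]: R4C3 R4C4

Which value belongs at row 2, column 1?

In column 5, 5 can only go at R5C5, so R5C5 = 5.
Row 5 already has 5, which forces R5C4 = 1.
In column 4, 5 can only go at R4C4, so R4C4 = 5.
Row 4 now contains 5, which forces R4C3 = 3.
Row 4 already has 3, so R4C5 = 2.
Cage f's pair has quotient 2; hence R1C4 = 2.
Column 5 now contains 2, leaving R2C5 = 1.
Column 5 now contains 2, so R3C5 = 3.
Cage a has sum 7, leaving R1C3 = 1.
1 is placed in column 5, leaving R1C5 = 4.
Cage c has product 12, which forces R2C4 = 3.
1 is placed in column 3, so R3C3 = 5.
Row 3 already has 3, leaving R3C4 = 4.
Cage i has sum 12, leaving R2C1 = 5.
Row 3 already has 4, which forces R3C1 = 2.
Row 3 already has 5, which forces R3C2 = 1.
1 is placed in column 2, leaving R4C2 = 4.
Column 1 now contains 5, leaving R1C1 = 3.
Cage b's pair has sum 8, which forces R1C2 = 5.
Column 2 already has 4, so R2C2 = 2.
Cage a needs sum 7, so R2C3 = 4.
Row 4 now contains 4; hence R4C1 = 1.
3 is placed in column 1; hence R5C1 = 4.
Column 2 now contains 2, so R5C2 = 3.
Column 3 now contains 4, which forces R5C3 = 2.
Completed grid: 3 5 1 2 4 / 5 2 4 3 1 / 2 1 5 4 3 / 1 4 3 5 2 / 4 3 2 1 5.

5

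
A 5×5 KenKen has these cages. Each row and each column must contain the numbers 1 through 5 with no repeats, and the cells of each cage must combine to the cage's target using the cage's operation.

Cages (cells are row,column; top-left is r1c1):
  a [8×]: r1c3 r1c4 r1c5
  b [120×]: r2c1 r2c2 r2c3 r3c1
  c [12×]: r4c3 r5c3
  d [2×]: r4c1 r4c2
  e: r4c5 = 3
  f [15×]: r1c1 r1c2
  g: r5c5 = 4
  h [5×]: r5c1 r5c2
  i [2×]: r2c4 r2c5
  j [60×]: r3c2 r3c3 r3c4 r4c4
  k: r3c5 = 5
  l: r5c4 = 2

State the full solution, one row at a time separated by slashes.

3 5 2 4 1 / 4 3 5 1 2 / 2 4 1 3 5 / 1 2 4 5 3 / 5 1 3 2 4

Cage k is a single given cell; hence r3c5 = 5.
E is a freebie, which forces r4c5 = 3.
Cage l is given; hence r5c4 = 2.
Cage g is a single given cell, leaving r5c5 = 4.
Column 4 already has 2; hence r2c4 = 1.
Cage i needs two cells with product 2, so r2c5 = 2.
3 is placed in row 4, so r4c3 = 4.
Cage j needs product 60, which forces r4c4 = 5.
4 is placed in row 5; hence r5c3 = 3.
Cage a needs product 8, which forces r1c3 = 2.
Column 4 now contains 1, so r1c4 = 4.
2 is placed in column 5, so r1c5 = 1.
Column 3 now contains 3, so r2c3 = 5.
Cage b needs product 120, so r3c1 = 2.
Column 3 now contains 3, leaving r3c3 = 1.
Column 4 now contains 4, leaving r3c4 = 3.
Column 1 now contains 2, leaving r4c1 = 1.
Row 4 now contains 1, so r4c2 = 2.
Column 1 now contains 1, so r5c1 = 5.
5 is placed in row 5, which forces r5c2 = 1.
Column 1 now contains 5, leaving r1c1 = 3.
Cage f's pair has product 15, so r1c2 = 5.
Column 1 now contains 3; hence r2c1 = 4.
4 is placed in row 2, leaving r2c2 = 3.
Row 3 already has 3, so r3c2 = 4.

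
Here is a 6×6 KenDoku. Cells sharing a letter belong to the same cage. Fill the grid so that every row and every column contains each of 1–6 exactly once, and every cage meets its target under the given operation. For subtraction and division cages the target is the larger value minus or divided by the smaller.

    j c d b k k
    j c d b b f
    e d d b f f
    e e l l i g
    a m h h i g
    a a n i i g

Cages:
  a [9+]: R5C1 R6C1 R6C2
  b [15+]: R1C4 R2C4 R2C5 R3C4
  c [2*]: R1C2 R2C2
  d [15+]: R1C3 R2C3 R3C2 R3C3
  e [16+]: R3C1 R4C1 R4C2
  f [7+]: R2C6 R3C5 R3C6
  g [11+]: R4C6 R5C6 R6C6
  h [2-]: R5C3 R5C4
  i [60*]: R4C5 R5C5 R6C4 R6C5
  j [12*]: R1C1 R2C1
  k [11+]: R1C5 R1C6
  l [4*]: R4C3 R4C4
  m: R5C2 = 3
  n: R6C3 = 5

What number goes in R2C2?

2

Cage m is given; hence R5C2 = 3.
Cage n is a single given cell, leaving R6C3 = 5.
Cage e needs sum 16, so R3C1 = 5.
{1, 4} are confined to R4C3 and R4C4 in row 4; hence R4C1 = 6.
Cage e has sum 16, leaving R4C2 = 5.
Cage i has product 60, leaving R5C5 = 5.
Column 5 already has 5, which forces R1C5 = 6.
Cage k's pair has sum 11, which forces R1C6 = 5.
In row 2, 5 can only go at R2C4, so R2C4 = 5.
In row 2, 6 can only go at R2C3, so R2C3 = 6.
In row 5, 1 can only go at R5C1, so R5C1 = 1.
The 3 cells of cage a must have sum 9; hence R6C1 = 2.
Cage a has sum 9, which forces R6C2 = 6.
Row 6 already has 6, leaving R6C6 = 3.
Cage i has product 60, so R4C5 = 3.
Column 6 already has 3, leaving R4C6 = 2.
The 3 cells of cage g must have sum 11, so R5C6 = 6.
The 3 cells of cage f must have sum 7, so R3C5 = 2.
2 is placed in row 3, leaving R3C2 = 4.
Row 3 now contains 4, leaving R3C4 = 6.
Row 3 now contains 4, which forces R3C6 = 1.
Cage d needs sum 15, which forces R1C3 = 2.
The 4 cells of cage b must have sum 15; hence R1C4 = 3.
Cage b needs sum 15; hence R2C5 = 1.
Column 6 already has 1; hence R2C6 = 4.
Row 3 now contains 1, leaving R3C3 = 3.
Column 3 already has 2, so R5C3 = 4.
Row 5 already has 4, which forces R5C4 = 2.
1 is placed in column 5, leaving R6C5 = 4.
Row 1 now contains 3, leaving R1C1 = 4.
2 is placed in row 1, so R1C2 = 1.
Row 2 already has 4, leaving R2C1 = 3.
Row 2 now contains 1; hence R2C2 = 2.
4 is placed in column 3, so R4C3 = 1.
Cage l needs two cells with product 4, leaving R4C4 = 4.
Row 6 already has 4, so R6C4 = 1.
The full grid is 4 1 2 3 6 5 / 3 2 6 5 1 4 / 5 4 3 6 2 1 / 6 5 1 4 3 2 / 1 3 4 2 5 6 / 2 6 5 1 4 3.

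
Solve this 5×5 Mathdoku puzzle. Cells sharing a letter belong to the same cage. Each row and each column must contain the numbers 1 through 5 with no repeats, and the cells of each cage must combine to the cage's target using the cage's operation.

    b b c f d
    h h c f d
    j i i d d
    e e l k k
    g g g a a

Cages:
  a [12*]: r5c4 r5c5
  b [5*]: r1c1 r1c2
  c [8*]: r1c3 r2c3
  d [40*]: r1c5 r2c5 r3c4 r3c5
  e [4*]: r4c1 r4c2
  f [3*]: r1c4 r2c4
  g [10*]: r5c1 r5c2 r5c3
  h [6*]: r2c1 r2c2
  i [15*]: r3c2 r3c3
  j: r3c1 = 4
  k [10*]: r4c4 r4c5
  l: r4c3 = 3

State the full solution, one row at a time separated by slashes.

Cage j is given; hence r3c1 = 4.
4 is placed in column 1, leaving r4c1 = 1.
Row 4 already has 1, so r4c2 = 4.
Cage l is a single given cell, leaving r4c3 = 3.
Column 1 already has 1, so r1c1 = 5.
Cage b's pair has product 5, which forces r1c2 = 1.
1 is placed in row 1, so r1c4 = 3.
Column 4 now contains 3, leaving r2c4 = 1.
Cage i's pair has product 15, so r3c2 = 3.
Column 3 already has 3, which forces r3c3 = 5.
Row 3 now contains 5; hence r3c4 = 2.
2 is placed in row 3; hence r3c5 = 1.
Column 4 now contains 2, so r4c4 = 5.
Row 4 now contains 5, so r4c5 = 2.
Column 1 already has 5, leaving r5c1 = 2.
Row 5 now contains 2; hence r5c2 = 5.
Row 5 now contains 2, which forces r5c3 = 1.
Column 4 now contains 3; hence r5c4 = 4.
Row 5 already has 4; hence r5c5 = 3.
2 is placed in column 5; hence r1c5 = 4.
2 is placed in column 1, so r2c1 = 3.
3 is placed in column 2, so r2c2 = 2.
2 is placed in row 2, which forces r2c3 = 4.
Cage d needs product 40, so r2c5 = 5.
4 is placed in row 1, which forces r1c3 = 2.

5 1 2 3 4 / 3 2 4 1 5 / 4 3 5 2 1 / 1 4 3 5 2 / 2 5 1 4 3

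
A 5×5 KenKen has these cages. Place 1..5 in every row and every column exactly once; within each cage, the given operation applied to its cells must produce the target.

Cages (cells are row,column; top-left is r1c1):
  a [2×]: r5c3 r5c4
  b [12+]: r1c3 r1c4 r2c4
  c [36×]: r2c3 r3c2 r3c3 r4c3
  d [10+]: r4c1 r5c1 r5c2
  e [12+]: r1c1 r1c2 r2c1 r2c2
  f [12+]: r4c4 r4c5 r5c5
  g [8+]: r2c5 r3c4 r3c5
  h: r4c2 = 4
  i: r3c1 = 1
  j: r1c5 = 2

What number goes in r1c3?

5

Cage j is a single given cell, so r1c5 = 2.
Cage i is given; hence r3c1 = 1.
Cage c has product 36, so r3c2 = 3.
1 is placed in row 3, which forces r3c3 = 4.
Row 3 already has 4; hence r3c5 = 5.
Cage h is given, which forces r4c2 = 4.
Row 4 now contains 4; hence r4c5 = 3.
Column 5 already has 3, so r5c5 = 4.
Cage c needs product 36, leaving r2c3 = 3.
4 is placed in column 5, so r2c5 = 1.
5 is placed in row 3, which forces r3c4 = 2.
3 is placed in row 4; hence r4c3 = 1.
3 is placed in row 4, which forces r4c4 = 5.
Cage d has sum 10, leaving r5c1 = 3.
1 is placed in column 3, which forces r5c3 = 2.
Column 4 already has 2; hence r5c4 = 1.
Cage e needs sum 12, so r1c2 = 1.
3 is placed in column 3, which forces r1c3 = 5.
The 3 cells of cage b must have sum 12, which forces r1c4 = 3.
5 is placed in column 4, which forces r2c4 = 4.
Row 4 already has 5, which forces r4c1 = 2.
2 is placed in row 5, so r5c2 = 5.
Row 1 already has 5, which forces r1c1 = 4.
Column 1 now contains 2, which forces r2c1 = 5.
5 is placed in column 2, so r2c2 = 2.
Completed grid: 4 1 5 3 2 / 5 2 3 4 1 / 1 3 4 2 5 / 2 4 1 5 3 / 3 5 2 1 4.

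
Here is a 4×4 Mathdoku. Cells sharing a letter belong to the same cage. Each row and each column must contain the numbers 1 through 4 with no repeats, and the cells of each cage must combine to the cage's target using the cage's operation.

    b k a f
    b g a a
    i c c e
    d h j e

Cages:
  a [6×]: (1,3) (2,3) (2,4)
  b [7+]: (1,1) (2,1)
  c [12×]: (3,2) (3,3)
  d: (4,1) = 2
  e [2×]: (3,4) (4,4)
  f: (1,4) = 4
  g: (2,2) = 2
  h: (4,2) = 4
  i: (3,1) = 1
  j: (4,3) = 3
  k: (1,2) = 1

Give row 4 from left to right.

2 4 3 1

Cage k is given, which forces (1,2) = 1.
F is a freebie; hence (1,4) = 4.
Cage g is a single given cell, which forces (2,2) = 2.
Cage i is given, so (3,1) = 1.
Row 3 already has 1; hence (3,4) = 2.
Cage d is a single given cell, leaving (4,1) = 2.
Cage h is given, so (4,2) = 4.
Cage j is a single given cell, so (4,3) = 3.
2 is placed in column 4; hence (4,4) = 1.
4 is placed in row 1, so (1,1) = 3.
3 is placed in column 3; hence (1,3) = 2.
The two cells of cage b must have sum 7, leaving (2,1) = 4.
3 is placed in column 3, which forces (2,3) = 1.
1 is placed in column 4, leaving (2,4) = 3.
4 is placed in column 2; hence (3,2) = 3.
3 is placed in column 3, leaving (3,3) = 4.
Completed grid: 3 1 2 4 / 4 2 1 3 / 1 3 4 2 / 2 4 3 1.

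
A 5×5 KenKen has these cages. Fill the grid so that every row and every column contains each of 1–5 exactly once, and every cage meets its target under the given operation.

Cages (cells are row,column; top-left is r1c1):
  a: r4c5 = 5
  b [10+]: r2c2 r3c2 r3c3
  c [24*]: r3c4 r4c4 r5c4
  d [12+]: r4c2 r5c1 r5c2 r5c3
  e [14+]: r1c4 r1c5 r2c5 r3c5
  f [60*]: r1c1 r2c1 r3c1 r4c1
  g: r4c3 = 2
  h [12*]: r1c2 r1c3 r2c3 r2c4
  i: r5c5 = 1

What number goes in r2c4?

1

G is a freebie, so r4c3 = 2.
Cage a is a single given cell, so r4c5 = 5.
I is a freebie, leaving r5c5 = 1.
Cage e has sum 14, so r1c4 = 5.
The only place for 2 in column 1 is r5c1.
Cage c needs product 24; hence r3c4 = 2.
In row 1, 2 can only go at r1c5, so r1c5 = 2.
The only place for 2 in row 2 is r2c2.
In row 2, 5 can only go at r2c1, so r2c1 = 5.
In row 3, 1 can only go at r3c1, so r3c1 = 1.
The only place for 4 in row 3 is r3c5.
Column 5 already has 4, which forces r2c5 = 3.
Row 1 needs a 4, and only r1c1 is open for it.
4 is placed in column 1, which forces r4c1 = 3.
3 is placed in row 4, which forces r4c2 = 1.
3 is placed in row 4; hence r4c4 = 4.
4 is placed in column 4, so r5c4 = 3.
Column 2 already has 1; hence r1c2 = 3.
Cage h has product 12, which forces r1c3 = 1.
Cage h has product 12, which forces r2c3 = 4.
4 is placed in column 4, which forces r2c4 = 1.
Column 2 now contains 3, leaving r3c2 = 5.
5 is placed in row 3, leaving r3c3 = 3.
5 is placed in column 2; hence r5c2 = 4.
4 is placed in column 3, which forces r5c3 = 5.
Filled in: 4 3 1 5 2 / 5 2 4 1 3 / 1 5 3 2 4 / 3 1 2 4 5 / 2 4 5 3 1.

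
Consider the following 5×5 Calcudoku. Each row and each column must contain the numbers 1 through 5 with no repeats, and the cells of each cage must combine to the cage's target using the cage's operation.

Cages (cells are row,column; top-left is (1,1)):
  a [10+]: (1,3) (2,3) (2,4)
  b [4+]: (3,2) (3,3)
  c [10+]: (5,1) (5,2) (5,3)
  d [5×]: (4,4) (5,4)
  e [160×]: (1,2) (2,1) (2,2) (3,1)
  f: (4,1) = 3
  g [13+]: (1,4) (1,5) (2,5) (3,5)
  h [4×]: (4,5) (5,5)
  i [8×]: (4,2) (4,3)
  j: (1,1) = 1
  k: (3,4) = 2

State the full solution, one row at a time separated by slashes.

J is a freebie, which forces (1,1) = 1.
K is a freebie, so (3,4) = 2.
F is a freebie, so (4,1) = 3.
The only place for 5 in row 4 is (4,4).
Column 4 already has 5, leaving (5,4) = 1.
Row 5 now contains 1; hence (5,5) = 4.
Column 5 already has 4, so (4,5) = 1.
Cage g has sum 13, so (1,4) = 3.
Column 4 already has 3, leaving (2,4) = 4.
The 4 cells of cage e must have product 160, leaving (1,2) = 4.
Row 1 already has 4; hence (1,3) = 5.
Row 1 now contains 5, which forces (1,5) = 2.
Cage e has product 160, which forces (3,1) = 4.
4 is placed in column 2, which forces (4,2) = 2.
Row 4 already has 2; hence (4,3) = 4.
Cage e has product 160, so (2,1) = 2.
2 is placed in column 2, so (2,2) = 5.
Cage a has sum 10, leaving (2,3) = 1.
Row 2 already has 5, leaving (2,5) = 3.
Column 3 now contains 1, which forces (3,3) = 3.
Column 5 now contains 3; hence (3,5) = 5.
Column 1 already has 2; hence (5,1) = 5.
Column 2 already has 5, so (5,2) = 3.
Column 3 already has 3, leaving (5,3) = 2.
Row 3 already has 3, so (3,2) = 1.

1 4 5 3 2 / 2 5 1 4 3 / 4 1 3 2 5 / 3 2 4 5 1 / 5 3 2 1 4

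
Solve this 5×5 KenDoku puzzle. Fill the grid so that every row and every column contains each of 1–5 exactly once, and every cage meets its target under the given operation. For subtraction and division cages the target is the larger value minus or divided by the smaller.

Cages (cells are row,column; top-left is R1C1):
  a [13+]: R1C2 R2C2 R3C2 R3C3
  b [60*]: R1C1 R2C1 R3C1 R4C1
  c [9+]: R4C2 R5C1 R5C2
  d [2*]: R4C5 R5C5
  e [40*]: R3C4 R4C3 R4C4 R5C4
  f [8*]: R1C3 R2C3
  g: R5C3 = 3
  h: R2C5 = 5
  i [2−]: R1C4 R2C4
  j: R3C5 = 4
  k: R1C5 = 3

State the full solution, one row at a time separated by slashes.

4 5 2 1 3 / 1 2 4 3 5 / 3 1 5 2 4 / 5 3 1 4 2 / 2 4 3 5 1

Cage k is given; hence R1C5 = 3.
H is a freebie; hence R2C5 = 5.
J is a freebie; hence R3C5 = 4.
G is a freebie, so R5C3 = 3.
In column 1, 2 can only go at R5C1, so R5C1 = 2.
Cage d needs two cells with product 2; hence R4C5 = 2.
2 is placed in row 5, which forces R5C5 = 1.
Cage e needs product 40, which forces R3C4 = 2.
Row 4 now contains 2, so R4C2 = 3.
The 3 cells of cage c must have sum 9, leaving R5C2 = 4.
Row 5 already has 4; hence R5C4 = 5.
Cage a has sum 13; hence R1C2 = 5.
Cage i's pair has difference 2, leaving R1C4 = 1.
Cage a needs sum 13; hence R2C2 = 2.
Row 2 already has 2, which forces R2C3 = 4.
Cage i's pair has difference 2, so R2C4 = 3.
Cage a needs sum 13, leaving R3C2 = 1.
Cage a has sum 13, leaving R3C3 = 5.
Column 3 already has 4, leaving R4C3 = 1.
Column 4 now contains 1, so R4C4 = 4.
Row 1 already has 1, so R1C1 = 4.
Column 3 already has 4, leaving R1C3 = 2.
3 is placed in row 2, which forces R2C1 = 1.
Row 3 now contains 5; hence R3C1 = 3.
Row 4 now contains 4, leaving R4C1 = 5.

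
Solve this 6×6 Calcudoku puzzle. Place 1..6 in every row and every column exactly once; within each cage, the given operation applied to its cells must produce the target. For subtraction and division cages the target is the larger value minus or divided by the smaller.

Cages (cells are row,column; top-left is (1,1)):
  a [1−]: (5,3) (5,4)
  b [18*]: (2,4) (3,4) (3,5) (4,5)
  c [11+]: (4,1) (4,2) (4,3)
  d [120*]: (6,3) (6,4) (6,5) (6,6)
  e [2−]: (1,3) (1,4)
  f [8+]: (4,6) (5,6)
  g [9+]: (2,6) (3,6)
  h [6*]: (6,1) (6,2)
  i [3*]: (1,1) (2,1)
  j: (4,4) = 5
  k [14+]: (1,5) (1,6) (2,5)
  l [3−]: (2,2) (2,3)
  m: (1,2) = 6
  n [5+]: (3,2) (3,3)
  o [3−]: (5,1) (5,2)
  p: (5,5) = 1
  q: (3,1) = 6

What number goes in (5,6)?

Cage m is a single given cell, which forces (1,2) = 6.
Cage q is given, so (3,1) = 6.
Cage j is a single given cell, which forces (4,4) = 5.
Cage p is a single given cell, leaving (5,5) = 1.
Cage c needs sum 11; hence (4,3) = 6.
In row 3, 5 can only go at (3,6), so (3,6) = 5.
Cage k has sum 14, leaving (1,5) = 5.
Column 6 now contains 5, so (1,6) = 3.
Cage k has sum 14, leaving (2,5) = 6.
Cage g needs two cells with sum 9, which forces (2,6) = 4.
Cage f's pair has sum 8, so (4,6) = 2.
Column 6 now contains 5; hence (5,6) = 6.
6 is placed in column 6, which forces (6,6) = 1.
3 is placed in row 1, which forces (1,1) = 1.
The two cells of cage i must have product 3, so (2,1) = 3.
Row 2 already has 3, which forces (2,4) = 1.
Column 4 now contains 1, which forces (3,4) = 3.
Cage b needs product 18; hence (3,5) = 2.
Column 1 now contains 1; hence (4,1) = 4.
Row 4 already has 4, which forces (4,2) = 1.
Row 4 already has 2, so (4,5) = 3.
Column 1 already has 3, which forces (6,1) = 2.
Row 6 now contains 2, which forces (6,2) = 3.
The 4 cells of cage d must have product 120, so (6,3) = 5.
Cage d needs product 120, which forces (6,4) = 6.
The 4 cells of cage d must have product 120, leaving (6,5) = 4.
Cage l's pair has difference 3, leaving (2,2) = 5.
5 is placed in column 3, leaving (2,3) = 2.
Column 2 already has 1, leaving (3,2) = 4.
Cage n's pair has sum 5; hence (3,3) = 1.
2 is placed in column 1, leaving (5,1) = 5.
Cage o's pair has difference 3, which forces (5,2) = 2.
Cage a needs two cells with difference 1, which forces (5,3) = 3.
2 is placed in row 5, so (5,4) = 4.
Column 3 now contains 2, leaving (1,3) = 4.
Column 4 now contains 4, which forces (1,4) = 2.
The full grid is 1 6 4 2 5 3 / 3 5 2 1 6 4 / 6 4 1 3 2 5 / 4 1 6 5 3 2 / 5 2 3 4 1 6 / 2 3 5 6 4 1.

6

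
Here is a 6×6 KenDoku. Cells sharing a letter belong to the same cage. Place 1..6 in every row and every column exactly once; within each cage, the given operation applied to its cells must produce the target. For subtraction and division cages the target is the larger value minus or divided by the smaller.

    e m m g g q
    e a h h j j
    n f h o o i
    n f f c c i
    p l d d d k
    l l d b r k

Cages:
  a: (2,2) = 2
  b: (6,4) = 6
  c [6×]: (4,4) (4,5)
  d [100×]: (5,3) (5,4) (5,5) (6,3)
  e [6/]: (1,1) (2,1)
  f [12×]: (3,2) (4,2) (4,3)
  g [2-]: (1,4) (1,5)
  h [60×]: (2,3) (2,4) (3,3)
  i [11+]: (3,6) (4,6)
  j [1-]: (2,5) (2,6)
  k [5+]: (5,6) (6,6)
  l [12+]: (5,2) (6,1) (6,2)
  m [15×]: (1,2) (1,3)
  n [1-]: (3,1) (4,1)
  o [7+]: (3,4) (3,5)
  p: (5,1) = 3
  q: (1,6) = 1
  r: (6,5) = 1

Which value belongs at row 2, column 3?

Cage q is a single given cell; hence (1,6) = 1.
A is a freebie, leaving (2,2) = 2.
Cage p is a single given cell; hence (5,1) = 3.
Cage d needs product 100; hence (6,3) = 5.
Cage b is given, leaving (6,4) = 6.
Cage r is a single given cell; hence (6,5) = 1.
Row 1 already has 1, so (1,1) = 6.
Cage m needs two cells with product 15, leaving (1,2) = 5.
5 is placed in column 3, so (1,3) = 3.
Cage e needs two cells with quotient 6; hence (2,1) = 1.
The 3 cells of cage h must have product 60, so (2,4) = 5.
Column 2 now contains 5, so (5,2) = 6.
Cage k's pair has sum 5, so (5,6) = 2.
Cage k's pair has sum 5, which forces (6,6) = 3.
Cage h has product 60, leaving (2,3) = 6.
Cage j needs two cells with difference 1, leaving (2,5) = 3.
Cage j's pair has difference 1, leaving (2,6) = 4.
Cage h has product 60, leaving (3,3) = 2.
Cage d needs product 100, which forces (5,5) = 5.
Cage l needs sum 12, so (6,1) = 2.
Row 6 already has 3, leaving (6,2) = 4.
Cage f needs product 12, which forces (4,3) = 4.
4 is placed in column 3, leaving (5,3) = 1.
1 is placed in row 5, so (5,4) = 4.
Column 4 now contains 4, leaving (1,4) = 2.
Cage g's pair has difference 2, so (1,5) = 4.
Cage n's pair has difference 1, so (3,1) = 4.
4 is placed in column 5, so (3,5) = 6.
Row 3 now contains 6; hence (3,6) = 5.
4 is placed in row 4, which forces (4,1) = 5.
Column 5 already has 6, which forces (4,5) = 2.
Column 6 now contains 5, which forces (4,6) = 6.
The two cells of cage o must have sum 7, leaving (3,4) = 1.
Cage c's pair has product 6; hence (4,4) = 3.
Row 3 now contains 1, leaving (3,2) = 3.
3 is placed in row 4, so (4,2) = 1.
Filled in: 6 5 3 2 4 1 / 1 2 6 5 3 4 / 4 3 2 1 6 5 / 5 1 4 3 2 6 / 3 6 1 4 5 2 / 2 4 5 6 1 3.

6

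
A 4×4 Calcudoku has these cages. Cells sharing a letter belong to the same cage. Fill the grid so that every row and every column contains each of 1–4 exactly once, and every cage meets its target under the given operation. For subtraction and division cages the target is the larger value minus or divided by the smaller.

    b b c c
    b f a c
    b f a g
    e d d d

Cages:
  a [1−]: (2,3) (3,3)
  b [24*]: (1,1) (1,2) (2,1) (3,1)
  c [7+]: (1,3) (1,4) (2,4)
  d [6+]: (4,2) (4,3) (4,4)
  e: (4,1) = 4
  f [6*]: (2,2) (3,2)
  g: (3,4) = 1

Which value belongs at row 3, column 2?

3

G is a freebie; hence (3,4) = 1.
Cage e is given, so (4,1) = 4.
The 4 cells of cage b must have product 24, so (1,2) = 4.
In row 3, 4 can only go at (3,3), so (3,3) = 4.
Cage a's pair has difference 1; hence (2,3) = 3.
Row 2 now contains 3, so (2,2) = 2.
Row 2 now contains 2, which forces (2,4) = 4.
Cage f needs two cells with product 6, which forces (3,2) = 3.
Column 2 now contains 3; hence (4,2) = 1.
1 is placed in row 4, which forces (4,3) = 2.
Row 4 already has 2, leaving (4,4) = 3.
Cage b has product 24; hence (1,1) = 3.
Column 3 already has 2, leaving (1,3) = 1.
Column 4 already has 3, leaving (1,4) = 2.
Row 2 now contains 2; hence (2,1) = 1.
Row 3 now contains 3; hence (3,1) = 2.
Filled in: 3 4 1 2 / 1 2 3 4 / 2 3 4 1 / 4 1 2 3.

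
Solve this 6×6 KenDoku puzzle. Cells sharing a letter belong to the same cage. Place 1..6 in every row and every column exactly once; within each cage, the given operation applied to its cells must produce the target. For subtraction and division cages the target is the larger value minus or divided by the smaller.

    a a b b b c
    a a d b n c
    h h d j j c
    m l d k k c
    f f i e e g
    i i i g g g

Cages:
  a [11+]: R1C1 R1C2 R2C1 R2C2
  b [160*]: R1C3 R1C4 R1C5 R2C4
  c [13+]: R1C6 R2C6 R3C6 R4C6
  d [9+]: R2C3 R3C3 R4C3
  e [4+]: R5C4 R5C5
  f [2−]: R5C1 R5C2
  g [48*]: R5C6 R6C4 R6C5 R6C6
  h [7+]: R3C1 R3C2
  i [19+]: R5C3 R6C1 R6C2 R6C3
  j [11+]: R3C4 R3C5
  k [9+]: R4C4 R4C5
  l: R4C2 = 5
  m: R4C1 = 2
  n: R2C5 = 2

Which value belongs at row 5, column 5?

Cage b needs product 160, so R2C4 = 4.
Cage n is a single given cell; hence R2C5 = 2.
Cage m is given; hence R4C1 = 2.
L is a freebie, which forces R4C2 = 5.
In row 3, 1 can only go at R3C6, so R3C6 = 1.
Column 6 already has 1; hence R4C6 = 4.
Row 4 already has 4; hence R4C3 = 1.
Cage g has product 48, leaving R6C5 = 4.
The 4 cells of cage b must have product 160, so R1C3 = 4.
The 4 cells of cage b must have product 160; hence R1C4 = 2.
Column 5 now contains 4, leaving R1C5 = 5.
Row 1 now contains 5; hence R1C6 = 3.
Column 5 now contains 5, leaving R3C5 = 6.
6 is placed in column 5, which forces R4C5 = 3.
Column 5 now contains 3, which forces R5C5 = 1.
2 is placed in column 4, which forces R6C4 = 1.
The 4 cells of cage c must have sum 13, which forces R2C6 = 5.
6 is placed in row 3; hence R3C4 = 5.
Row 4 already has 3; hence R4C4 = 6.
Row 5 already has 1, leaving R5C4 = 3.
Row 2 now contains 5, which forces R2C3 = 6.
The 3 cells of cage d must have sum 9, leaving R3C3 = 2.
Column 3 now contains 6, leaving R5C3 = 5.
Column 3 now contains 5, leaving R6C3 = 3.
Cage i has sum 19, so R6C1 = 5.
Cage i needs sum 19, so R6C2 = 6.
Row 6 already has 6, leaving R6C6 = 2.
Cage a needs sum 11, which forces R1C1 = 6.
Column 2 now contains 6, so R1C2 = 1.
Cage a needs sum 11, leaving R2C1 = 1.
Cage a has sum 11, so R2C2 = 3.
Column 2 now contains 3, leaving R3C2 = 4.
Column 1 already has 6, leaving R5C1 = 4.
Column 2 already has 4; hence R5C2 = 2.
Column 6 now contains 2, so R5C6 = 6.
Row 3 now contains 4, so R3C1 = 3.
Completed grid: 6 1 4 2 5 3 / 1 3 6 4 2 5 / 3 4 2 5 6 1 / 2 5 1 6 3 4 / 4 2 5 3 1 6 / 5 6 3 1 4 2.

1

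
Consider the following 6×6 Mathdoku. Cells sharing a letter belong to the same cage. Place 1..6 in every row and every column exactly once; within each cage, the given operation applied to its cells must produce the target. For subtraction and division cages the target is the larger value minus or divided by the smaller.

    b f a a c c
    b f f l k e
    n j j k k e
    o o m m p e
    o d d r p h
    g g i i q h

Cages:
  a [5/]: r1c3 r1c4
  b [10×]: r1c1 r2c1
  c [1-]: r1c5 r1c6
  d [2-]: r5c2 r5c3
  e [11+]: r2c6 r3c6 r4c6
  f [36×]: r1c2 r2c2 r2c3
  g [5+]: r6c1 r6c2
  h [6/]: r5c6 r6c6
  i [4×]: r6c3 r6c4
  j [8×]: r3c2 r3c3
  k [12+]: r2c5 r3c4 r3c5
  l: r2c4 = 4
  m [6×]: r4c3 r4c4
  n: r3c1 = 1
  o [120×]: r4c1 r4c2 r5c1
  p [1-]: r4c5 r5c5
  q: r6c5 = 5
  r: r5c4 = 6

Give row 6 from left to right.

3 2 4 1 5 6

Cage l is a single given cell, which forces r2c4 = 4.
Cage n is a single given cell; hence r3c1 = 1.
R is a freebie, so r5c4 = 6.
6 is placed in row 5, so r5c6 = 1.
Column 4 already has 4, leaving r6c4 = 1.
Cage q is a single given cell, which forces r6c5 = 5.
Column 6 now contains 1, so r6c6 = 6.
The two cells of cage a must have quotient 5, so r1c3 = 1.
1 is placed in column 4, so r1c4 = 5.
Row 6 now contains 1, which forces r6c3 = 4.
5 is placed in row 1, which forces r1c1 = 2.
Cage b needs two cells with product 10, so r2c1 = 5.
5 is placed in row 2; hence r2c6 = 2.
The two cells of cage j must have product 8, leaving r3c2 = 4.
Column 3 now contains 4, leaving r3c3 = 2.
2 is placed in row 3, leaving r3c4 = 3.
Row 3 now contains 4, so r3c5 = 6.
Row 3 now contains 4, so r3c6 = 5.
Column 3 already has 2; hence r4c3 = 3.
Column 4 already has 3, which forces r4c4 = 2.
5 is placed in column 6, which forces r4c6 = 4.
Column 1 already has 5, so r5c1 = 4.
Column 3 now contains 3; hence r5c3 = 5.
2 is placed in column 1, which forces r6c1 = 3.
Row 6 already has 3, which forces r6c2 = 2.
The 3 cells of cage f must have product 36; hence r1c2 = 6.
Cage c needs two cells with difference 1, which forces r1c5 = 4.
Column 6 now contains 4, leaving r1c6 = 3.
The 3 cells of cage f must have product 36, which forces r2c2 = 1.
Column 3 now contains 3, which forces r2c3 = 6.
6 is placed in column 5, leaving r2c5 = 3.
Row 4 already has 4, so r4c1 = 6.
Cage o needs product 120, so r4c2 = 5.
Row 4 already has 4, which forces r4c5 = 1.
5 is placed in row 5, leaving r5c2 = 3.
Cage p needs two cells with difference 1, so r5c5 = 2.
Filled in: 2 6 1 5 4 3 / 5 1 6 4 3 2 / 1 4 2 3 6 5 / 6 5 3 2 1 4 / 4 3 5 6 2 1 / 3 2 4 1 5 6.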